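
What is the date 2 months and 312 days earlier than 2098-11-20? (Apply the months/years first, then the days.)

Going back 2 months and 312 days from November 20, 2098: first the month/year part, then the days.
month 11 − 2 = 9 → September 2098.
Day 20 is valid in September, giving September 20, 2098.
Now subtract 312 days from September 20, 2098.
Going back 20 days from September 20, 2098 reaches the end of the previous month; 312 − 20 = 292 left.
August 2098 has 31 days: 292 − 31 = 261 left.
July 2098 has 31 days: 261 − 31 = 230 left.
June 2098 has 30 days: 230 − 30 = 200 left.
May 2098 has 31 days: 200 − 31 = 169 left.
April 2098 has 30 days: 169 − 30 = 139 left.
March 2098 has 31 days: 139 − 31 = 108 left.
February 2098 has 28 days (2098 is not a leap year): 108 − 28 = 80 left.
January 2098 has 31 days: 80 − 31 = 49 left.
December 2097 has 31 days: 49 − 31 = 18 left.
November 2097 has 30 days; 30 − 18 = 12 → November 12, 2097.

November 12, 2097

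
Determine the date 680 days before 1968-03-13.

May 3, 1966

Counting back 680 days from March 13, 1968.
Going back 13 days from March 13, 1968 reaches the end of the previous month; 680 − 13 = 667 left.
February 1968 has 29 days (1968 is a leap year): 667 − 29 = 638 left.
January 1968 has 31 days: 638 − 31 = 607 left.
December 1967 has 31 days: 607 − 31 = 576 left.
November 1967 has 30 days: 576 − 30 = 546 left.
October 1967 has 31 days: 546 − 31 = 515 left.
September 1967 has 30 days: 515 − 30 = 485 left.
August 1967 has 31 days: 485 − 31 = 454 left.
July 1967 has 31 days: 454 − 31 = 423 left.
June 1967 has 30 days: 423 − 30 = 393 left.
May 1967 has 31 days: 393 − 31 = 362 left.
April 1967 has 30 days: 362 − 30 = 332 left.
March 1967 has 31 days: 332 − 31 = 301 left.
February 1967 has 28 days (1967 is not a leap year): 301 − 28 = 273 left.
January 1967 has 31 days: 273 − 31 = 242 left.
December 1966 has 31 days: 242 − 31 = 211 left.
November 1966 has 30 days: 211 − 30 = 181 left.
October 1966 has 31 days: 181 − 31 = 150 left.
September 1966 has 30 days: 150 − 30 = 120 left.
August 1966 has 31 days: 120 − 31 = 89 left.
July 1966 has 31 days: 89 − 31 = 58 left.
June 1966 has 30 days: 58 − 30 = 28 left.
May 1966 has 31 days; 31 − 28 = 3 → May 3, 1966.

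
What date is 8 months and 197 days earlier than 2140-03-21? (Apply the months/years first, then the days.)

January 5, 2139

Going back 8 months and 197 days from March 21, 2140: first the month/year part, then the days.
month 3 − 8 = -5, which is month 7 of year 2139 → July 2139.
Day 21 is valid in July, giving July 21, 2139.
Now subtract 197 days from July 21, 2139.
Going back 21 days from July 21, 2139 reaches the end of the previous month; 197 − 21 = 176 left.
June 2139 has 30 days: 176 − 30 = 146 left.
May 2139 has 31 days: 146 − 31 = 115 left.
April 2139 has 30 days: 115 − 30 = 85 left.
March 2139 has 31 days: 85 − 31 = 54 left.
February 2139 has 28 days (2139 is not a leap year): 54 − 28 = 26 left.
January 2139 has 31 days; 31 − 26 = 5 → January 5, 2139.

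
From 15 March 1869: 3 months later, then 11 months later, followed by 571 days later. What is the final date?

December 7, 1871

Adding 3 months from March 15, 1869:
month 3 + 3 = 6 → June 1869.
Day 15 is valid in June, giving June 15, 1869.
Counting forward 11 months from June 15, 1869:
month 6 + 11 = 17, which is month 5 of year 1870 → May 1870.
Day 15 is valid in May, giving May 15, 1870.
Counting forward 571 days from May 15, 1870:
May has 31 days, so 31 − 15 = 16 days remain after May 15, 1870; 571 − 16 = 555 left.
June 1870 has 30 days: 555 − 30 = 525 left.
July 1870 has 31 days: 525 − 31 = 494 left.
August 1870 has 31 days: 494 − 31 = 463 left.
September 1870 has 30 days: 463 − 30 = 433 left.
October 1870 has 31 days: 433 − 31 = 402 left.
November 1870 has 30 days: 402 − 30 = 372 left.
December 1870 has 31 days: 372 − 31 = 341 left.
January 1871 has 31 days: 341 − 31 = 310 left.
February 1871 has 28 days (1871 is not a leap year): 310 − 28 = 282 left.
March 1871 has 31 days: 282 − 31 = 251 left.
April 1871 has 30 days: 251 − 30 = 221 left.
May 1871 has 31 days: 221 − 31 = 190 left.
June 1871 has 30 days: 190 − 30 = 160 left.
July 1871 has 31 days: 160 − 31 = 129 left.
August 1871 has 31 days: 129 − 31 = 98 left.
September 1871 has 30 days: 98 − 30 = 68 left.
October 1871 has 31 days: 68 − 31 = 37 left.
November 1871 has 30 days: 37 − 30 = 7 left.
7 days into December 1871 → December 7, 1871.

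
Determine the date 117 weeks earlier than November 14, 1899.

August 17, 1897

Going back 117 weeks = 819 days from November 14, 1899.
Going back 14 days from November 14, 1899 reaches the end of the previous month; 819 − 14 = 805 left.
October 1899 has 31 days: 805 − 31 = 774 left.
September 1899 has 30 days: 774 − 30 = 744 left.
August 1899 has 31 days: 744 − 31 = 713 left.
July 1899 has 31 days: 713 − 31 = 682 left.
June 1899 has 30 days: 682 − 30 = 652 left.
May 1899 has 31 days: 652 − 31 = 621 left.
April 1899 has 30 days: 621 − 30 = 591 left.
March 1899 has 31 days: 591 − 31 = 560 left.
February 1899 has 28 days (1899 is not a leap year): 560 − 28 = 532 left.
January 1899 has 31 days: 532 − 31 = 501 left.
December 1898 has 31 days: 501 − 31 = 470 left.
November 1898 has 30 days: 470 − 30 = 440 left.
October 1898 has 31 days: 440 − 31 = 409 left.
September 1898 has 30 days: 409 − 30 = 379 left.
August 1898 has 31 days: 379 − 31 = 348 left.
July 1898 has 31 days: 348 − 31 = 317 left.
June 1898 has 30 days: 317 − 30 = 287 left.
May 1898 has 31 days: 287 − 31 = 256 left.
April 1898 has 30 days: 256 − 30 = 226 left.
March 1898 has 31 days: 226 − 31 = 195 left.
February 1898 has 28 days (1898 is not a leap year): 195 − 28 = 167 left.
January 1898 has 31 days: 167 − 31 = 136 left.
December 1897 has 31 days: 136 − 31 = 105 left.
November 1897 has 30 days: 105 − 30 = 75 left.
October 1897 has 31 days: 75 − 31 = 44 left.
September 1897 has 30 days: 44 − 30 = 14 left.
August 1897 has 31 days; 31 − 14 = 17 → August 17, 1897.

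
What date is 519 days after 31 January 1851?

Advancing 519 days from January 31, 1851.
January has 31 days, so 31 − 31 = 0 days remain after January 31, 1851; 519 − 0 = 519 left.
February 1851 has 28 days (1851 is not a leap year): 519 − 28 = 491 left.
March 1851 has 31 days: 491 − 31 = 460 left.
April 1851 has 30 days: 460 − 30 = 430 left.
May 1851 has 31 days: 430 − 31 = 399 left.
June 1851 has 30 days: 399 − 30 = 369 left.
July 1851 has 31 days: 369 − 31 = 338 left.
August 1851 has 31 days: 338 − 31 = 307 left.
September 1851 has 30 days: 307 − 30 = 277 left.
October 1851 has 31 days: 277 − 31 = 246 left.
November 1851 has 30 days: 246 − 30 = 216 left.
December 1851 has 31 days: 216 − 31 = 185 left.
January 1852 has 31 days: 185 − 31 = 154 left.
February 1852 has 29 days (1852 is a leap year): 154 − 29 = 125 left.
March 1852 has 31 days: 125 − 31 = 94 left.
April 1852 has 30 days: 94 − 30 = 64 left.
May 1852 has 31 days: 64 − 31 = 33 left.
June 1852 has 30 days: 33 − 30 = 3 left.
3 days into July 1852 → July 3, 1852.

July 3, 1852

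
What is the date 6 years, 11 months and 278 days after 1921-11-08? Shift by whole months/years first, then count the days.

July 13, 1929

Advancing 6 years, 11 months and 278 days from November 8, 1921: first the month/year part, then the days.
+6 years → 1927; month 11 + 11 = 22, which is month 10 of year 1928 → October 1928.
Day 8 is valid in October, giving October 8, 1928.
Now add 278 days from October 8, 1928.
October has 31 days, so 31 − 8 = 23 days remain after October 8, 1928; 278 − 23 = 255 left.
November 1928 has 30 days: 255 − 30 = 225 left.
December 1928 has 31 days: 225 − 31 = 194 left.
January 1929 has 31 days: 194 − 31 = 163 left.
February 1929 has 28 days (1929 is not a leap year): 163 − 28 = 135 left.
March 1929 has 31 days: 135 − 31 = 104 left.
April 1929 has 30 days: 104 − 30 = 74 left.
May 1929 has 31 days: 74 − 31 = 43 left.
June 1929 has 30 days: 43 − 30 = 13 left.
13 days into July 1929 → July 13, 1929.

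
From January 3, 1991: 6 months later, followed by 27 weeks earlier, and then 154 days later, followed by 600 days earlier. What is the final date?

Adding 6 months from January 3, 1991:
month 1 + 6 = 7 → July 1991.
Day 3 is valid in July, giving July 3, 1991.
Subtracting 27 weeks (= 189 days) from July 3, 1991:
Going back 3 days from July 3, 1991 reaches the end of the previous month; 189 − 3 = 186 left.
June 1991 has 30 days: 186 − 30 = 156 left.
May 1991 has 31 days: 156 − 31 = 125 left.
April 1991 has 30 days: 125 − 30 = 95 left.
March 1991 has 31 days: 95 − 31 = 64 left.
February 1991 has 28 days (1991 is not a leap year): 64 − 28 = 36 left.
January 1991 has 31 days: 36 − 31 = 5 left.
December 1990 has 31 days; 31 − 5 = 26 → December 26, 1990.
Counting forward 154 days from December 26, 1990:
December has 31 days, so 31 − 26 = 5 days remain after December 26, 1990; 154 − 5 = 149 left.
January 1991 has 31 days: 149 − 31 = 118 left.
February 1991 has 28 days (1991 is not a leap year): 118 − 28 = 90 left.
March 1991 has 31 days: 90 − 31 = 59 left.
April 1991 has 30 days: 59 − 30 = 29 left.
29 days into May 1991 → May 29, 1991.
Counting back 600 days from May 29, 1991:
Going back 29 days from May 29, 1991 reaches the end of the previous month; 600 − 29 = 571 left.
April 1991 has 30 days: 571 − 30 = 541 left.
March 1991 has 31 days: 541 − 31 = 510 left.
February 1991 has 28 days (1991 is not a leap year): 510 − 28 = 482 left.
January 1991 has 31 days: 482 − 31 = 451 left.
December 1990 has 31 days: 451 − 31 = 420 left.
November 1990 has 30 days: 420 − 30 = 390 left.
October 1990 has 31 days: 390 − 31 = 359 left.
September 1990 has 30 days: 359 − 30 = 329 left.
August 1990 has 31 days: 329 − 31 = 298 left.
July 1990 has 31 days: 298 − 31 = 267 left.
June 1990 has 30 days: 267 − 30 = 237 left.
May 1990 has 31 days: 237 − 31 = 206 left.
April 1990 has 30 days: 206 − 30 = 176 left.
March 1990 has 31 days: 176 − 31 = 145 left.
February 1990 has 28 days (1990 is not a leap year): 145 − 28 = 117 left.
January 1990 has 31 days: 117 − 31 = 86 left.
December 1989 has 31 days: 86 − 31 = 55 left.
November 1989 has 30 days: 55 − 30 = 25 left.
October 1989 has 31 days; 31 − 25 = 6 → October 6, 1989.

October 6, 1989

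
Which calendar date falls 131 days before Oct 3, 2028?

Subtracting 131 days from October 3, 2028.
Going back 3 days from October 3, 2028 reaches the end of the previous month; 131 − 3 = 128 left.
September 2028 has 30 days: 128 − 30 = 98 left.
August 2028 has 31 days: 98 − 31 = 67 left.
July 2028 has 31 days: 67 − 31 = 36 left.
June 2028 has 30 days: 36 − 30 = 6 left.
May 2028 has 31 days; 31 − 6 = 25 → May 25, 2028.

May 25, 2028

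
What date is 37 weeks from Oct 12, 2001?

June 28, 2002

Counting forward 37 weeks = 259 days from October 12, 2001.
October has 31 days, so 31 − 12 = 19 days remain after October 12, 2001; 259 − 19 = 240 left.
November 2001 has 30 days: 240 − 30 = 210 left.
December 2001 has 31 days: 210 − 31 = 179 left.
January 2002 has 31 days: 179 − 31 = 148 left.
February 2002 has 28 days (2002 is not a leap year): 148 − 28 = 120 left.
March 2002 has 31 days: 120 − 31 = 89 left.
April 2002 has 30 days: 89 − 30 = 59 left.
May 2002 has 31 days: 59 − 31 = 28 left.
28 days into June 2002 → June 28, 2002.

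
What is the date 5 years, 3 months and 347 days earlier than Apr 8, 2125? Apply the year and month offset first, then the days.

Going back 5 years, 3 months and 347 days from April 8, 2125: first the month/year part, then the days.
-5 years → 2120; month 4 − 3 = 1 → January 2120.
Day 8 is valid in January, giving January 8, 2120.
Now subtract 347 days from January 8, 2120.
Going back 8 days from January 8, 2120 reaches the end of the previous month; 347 − 8 = 339 left.
December 2119 has 31 days: 339 − 31 = 308 left.
November 2119 has 30 days: 308 − 30 = 278 left.
October 2119 has 31 days: 278 − 31 = 247 left.
September 2119 has 30 days: 247 − 30 = 217 left.
August 2119 has 31 days: 217 − 31 = 186 left.
July 2119 has 31 days: 186 − 31 = 155 left.
June 2119 has 30 days: 155 − 30 = 125 left.
May 2119 has 31 days: 125 − 31 = 94 left.
April 2119 has 30 days: 94 − 30 = 64 left.
March 2119 has 31 days: 64 − 31 = 33 left.
February 2119 has 28 days (2119 is not a leap year): 33 − 28 = 5 left.
January 2119 has 31 days; 31 − 5 = 26 → January 26, 2119.

January 26, 2119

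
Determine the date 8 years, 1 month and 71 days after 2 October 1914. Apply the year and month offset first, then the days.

January 12, 1923

Adding 8 years, 1 month and 71 days from October 2, 1914: first the month/year part, then the days.
+8 years → 1922; month 10 + 1 = 11 → November 1922.
Day 2 is valid in November, giving November 2, 1922.
Now add 71 days from November 2, 1922.
November has 30 days, so 30 − 2 = 28 days remain after November 2, 1922; 71 − 28 = 43 left.
December 1922 has 31 days: 43 − 31 = 12 left.
12 days into January 1923 → January 12, 1923.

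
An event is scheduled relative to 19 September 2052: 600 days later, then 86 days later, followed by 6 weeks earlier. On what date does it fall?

Adding 600 days from September 19, 2052:
September has 30 days, so 30 − 19 = 11 days remain after September 19, 2052; 600 − 11 = 589 left.
October 2052 has 31 days: 589 − 31 = 558 left.
November 2052 has 30 days: 558 − 30 = 528 left.
December 2052 has 31 days: 528 − 31 = 497 left.
January 2053 has 31 days: 497 − 31 = 466 left.
February 2053 has 28 days (2053 is not a leap year): 466 − 28 = 438 left.
March 2053 has 31 days: 438 − 31 = 407 left.
April 2053 has 30 days: 407 − 30 = 377 left.
May 2053 has 31 days: 377 − 31 = 346 left.
June 2053 has 30 days: 346 − 30 = 316 left.
July 2053 has 31 days: 316 − 31 = 285 left.
August 2053 has 31 days: 285 − 31 = 254 left.
September 2053 has 30 days: 254 − 30 = 224 left.
October 2053 has 31 days: 224 − 31 = 193 left.
November 2053 has 30 days: 193 − 30 = 163 left.
December 2053 has 31 days: 163 − 31 = 132 left.
January 2054 has 31 days: 132 − 31 = 101 left.
February 2054 has 28 days (2054 is not a leap year): 101 − 28 = 73 left.
March 2054 has 31 days: 73 − 31 = 42 left.
April 2054 has 30 days: 42 − 30 = 12 left.
12 days into May 2054 → May 12, 2054.
Counting forward 86 days from May 12, 2054:
May has 31 days, so 31 − 12 = 19 days remain after May 12, 2054; 86 − 19 = 67 left.
June 2054 has 30 days: 67 − 30 = 37 left.
July 2054 has 31 days: 37 − 31 = 6 left.
6 days into August 2054 → August 6, 2054.
Counting back 6 weeks (= 42 days) from August 6, 2054:
Going back 6 days from August 6, 2054 reaches the end of the previous month; 42 − 6 = 36 left.
July 2054 has 31 days: 36 − 31 = 5 left.
June 2054 has 30 days; 30 − 5 = 25 → June 25, 2054.

June 25, 2054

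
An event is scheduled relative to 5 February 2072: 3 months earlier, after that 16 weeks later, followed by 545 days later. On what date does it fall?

August 23, 2073

Going back 3 months from February 5, 2072:
month 2 − 3 = -1, which is month 11 of year 2071 → November 2071.
Day 5 is valid in November, giving November 5, 2071.
Counting forward 16 weeks (= 112 days) from November 5, 2071:
November has 30 days, so 30 − 5 = 25 days remain after November 5, 2071; 112 − 25 = 87 left.
December 2071 has 31 days: 87 − 31 = 56 left.
January 2072 has 31 days: 56 − 31 = 25 left.
25 days into February 2072 → February 25, 2072.
Adding 545 days from February 25, 2072:
February has 29 days, so 29 − 25 = 4 days remain after February 25, 2072; 545 − 4 = 541 left.
March 2072 has 31 days: 541 − 31 = 510 left.
April 2072 has 30 days: 510 − 30 = 480 left.
May 2072 has 31 days: 480 − 31 = 449 left.
June 2072 has 30 days: 449 − 30 = 419 left.
July 2072 has 31 days: 419 − 31 = 388 left.
August 2072 has 31 days: 388 − 31 = 357 left.
September 2072 has 30 days: 357 − 30 = 327 left.
October 2072 has 31 days: 327 − 31 = 296 left.
November 2072 has 30 days: 296 − 30 = 266 left.
December 2072 has 31 days: 266 − 31 = 235 left.
January 2073 has 31 days: 235 − 31 = 204 left.
February 2073 has 28 days (2073 is not a leap year): 204 − 28 = 176 left.
March 2073 has 31 days: 176 − 31 = 145 left.
April 2073 has 30 days: 145 − 30 = 115 left.
May 2073 has 31 days: 115 − 31 = 84 left.
June 2073 has 30 days: 84 − 30 = 54 left.
July 2073 has 31 days: 54 − 31 = 23 left.
23 days into August 2073 → August 23, 2073.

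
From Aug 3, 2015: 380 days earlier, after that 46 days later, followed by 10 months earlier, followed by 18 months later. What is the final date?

Subtracting 380 days from August 3, 2015:
Going back 3 days from August 3, 2015 reaches the end of the previous month; 380 − 3 = 377 left.
July 2015 has 31 days: 377 − 31 = 346 left.
June 2015 has 30 days: 346 − 30 = 316 left.
May 2015 has 31 days: 316 − 31 = 285 left.
April 2015 has 30 days: 285 − 30 = 255 left.
March 2015 has 31 days: 255 − 31 = 224 left.
February 2015 has 28 days (2015 is not a leap year): 224 − 28 = 196 left.
January 2015 has 31 days: 196 − 31 = 165 left.
December 2014 has 31 days: 165 − 31 = 134 left.
November 2014 has 30 days: 134 − 30 = 104 left.
October 2014 has 31 days: 104 − 31 = 73 left.
September 2014 has 30 days: 73 − 30 = 43 left.
August 2014 has 31 days: 43 − 31 = 12 left.
July 2014 has 31 days; 31 − 12 = 19 → July 19, 2014.
Advancing 46 days from July 19, 2014:
July has 31 days, so 31 − 19 = 12 days remain after July 19, 2014; 46 − 12 = 34 left.
August 2014 has 31 days: 34 − 31 = 3 left.
3 days into September 2014 → September 3, 2014.
Going back 10 months from September 3, 2014:
month 9 − 10 = -1, which is month 11 of year 2013 → November 2013.
Day 3 is valid in November, giving November 3, 2013.
Advancing 18 months from November 3, 2013:
month 11 + 18 = 29, which is month 5 of year 2015 → May 2015.
Day 3 is valid in May, giving May 3, 2015.

May 3, 2015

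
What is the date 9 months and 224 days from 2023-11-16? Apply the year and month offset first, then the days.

Counting forward 9 months and 224 days from November 16, 2023: first the month/year part, then the days.
month 11 + 9 = 20, which is month 8 of year 2024 → August 2024.
Day 16 is valid in August, giving August 16, 2024.
Now add 224 days from August 16, 2024.
August has 31 days, so 31 − 16 = 15 days remain after August 16, 2024; 224 − 15 = 209 left.
September 2024 has 30 days: 209 − 30 = 179 left.
October 2024 has 31 days: 179 − 31 = 148 left.
November 2024 has 30 days: 148 − 30 = 118 left.
December 2024 has 31 days: 118 − 31 = 87 left.
January 2025 has 31 days: 87 − 31 = 56 left.
February 2025 has 28 days (2025 is not a leap year): 56 − 28 = 28 left.
28 days into March 2025 → March 28, 2025.

March 28, 2025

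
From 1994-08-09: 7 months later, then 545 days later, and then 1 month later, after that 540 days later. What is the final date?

March 28, 1998

Advancing 7 months from August 9, 1994:
month 8 + 7 = 15, which is month 3 of year 1995 → March 1995.
Day 9 is valid in March, giving March 9, 1995.
Counting forward 545 days from March 9, 1995:
March has 31 days, so 31 − 9 = 22 days remain after March 9, 1995; 545 − 22 = 523 left.
April 1995 has 30 days: 523 − 30 = 493 left.
May 1995 has 31 days: 493 − 31 = 462 left.
June 1995 has 30 days: 462 − 30 = 432 left.
July 1995 has 31 days: 432 − 31 = 401 left.
August 1995 has 31 days: 401 − 31 = 370 left.
September 1995 has 30 days: 370 − 30 = 340 left.
October 1995 has 31 days: 340 − 31 = 309 left.
November 1995 has 30 days: 309 − 30 = 279 left.
December 1995 has 31 days: 279 − 31 = 248 left.
January 1996 has 31 days: 248 − 31 = 217 left.
February 1996 has 29 days (1996 is a leap year): 217 − 29 = 188 left.
March 1996 has 31 days: 188 − 31 = 157 left.
April 1996 has 30 days: 157 − 30 = 127 left.
May 1996 has 31 days: 127 − 31 = 96 left.
June 1996 has 30 days: 96 − 30 = 66 left.
July 1996 has 31 days: 66 − 31 = 35 left.
August 1996 has 31 days: 35 − 31 = 4 left.
4 days into September 1996 → September 4, 1996.
Adding 1 month from September 4, 1996:
month 9 + 1 = 10 → October 1996.
Day 4 is valid in October, giving October 4, 1996.
Advancing 540 days from October 4, 1996:
October has 31 days, so 31 − 4 = 27 days remain after October 4, 1996; 540 − 27 = 513 left.
November 1996 has 30 days: 513 − 30 = 483 left.
December 1996 has 31 days: 483 − 31 = 452 left.
January 1997 has 31 days: 452 − 31 = 421 left.
February 1997 has 28 days (1997 is not a leap year): 421 − 28 = 393 left.
March 1997 has 31 days: 393 − 31 = 362 left.
April 1997 has 30 days: 362 − 30 = 332 left.
May 1997 has 31 days: 332 − 31 = 301 left.
June 1997 has 30 days: 301 − 30 = 271 left.
July 1997 has 31 days: 271 − 31 = 240 left.
August 1997 has 31 days: 240 − 31 = 209 left.
September 1997 has 30 days: 209 − 30 = 179 left.
October 1997 has 31 days: 179 − 31 = 148 left.
November 1997 has 30 days: 148 − 30 = 118 left.
December 1997 has 31 days: 118 − 31 = 87 left.
January 1998 has 31 days: 87 − 31 = 56 left.
February 1998 has 28 days (1998 is not a leap year): 56 − 28 = 28 left.
28 days into March 1998 → March 28, 1998.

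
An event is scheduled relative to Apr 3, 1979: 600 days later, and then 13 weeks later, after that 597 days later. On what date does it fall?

October 12, 1982

Adding 600 days from April 3, 1979:
April has 30 days, so 30 − 3 = 27 days remain after April 3, 1979; 600 − 27 = 573 left.
May 1979 has 31 days: 573 − 31 = 542 left.
June 1979 has 30 days: 542 − 30 = 512 left.
July 1979 has 31 days: 512 − 31 = 481 left.
August 1979 has 31 days: 481 − 31 = 450 left.
September 1979 has 30 days: 450 − 30 = 420 left.
October 1979 has 31 days: 420 − 31 = 389 left.
November 1979 has 30 days: 389 − 30 = 359 left.
December 1979 has 31 days: 359 − 31 = 328 left.
January 1980 has 31 days: 328 − 31 = 297 left.
February 1980 has 29 days (1980 is a leap year): 297 − 29 = 268 left.
March 1980 has 31 days: 268 − 31 = 237 left.
April 1980 has 30 days: 237 − 30 = 207 left.
May 1980 has 31 days: 207 − 31 = 176 left.
June 1980 has 30 days: 176 − 30 = 146 left.
July 1980 has 31 days: 146 − 31 = 115 left.
August 1980 has 31 days: 115 − 31 = 84 left.
September 1980 has 30 days: 84 − 30 = 54 left.
October 1980 has 31 days: 54 − 31 = 23 left.
23 days into November 1980 → November 23, 1980.
Counting forward 13 weeks (= 91 days) from November 23, 1980:
November has 30 days, so 30 − 23 = 7 days remain after November 23, 1980; 91 − 7 = 84 left.
December 1980 has 31 days: 84 − 31 = 53 left.
January 1981 has 31 days: 53 − 31 = 22 left.
22 days into February 1981 → February 22, 1981.
Counting forward 597 days from February 22, 1981:
February has 28 days, so 28 − 22 = 6 days remain after February 22, 1981; 597 − 6 = 591 left.
March 1981 has 31 days: 591 − 31 = 560 left.
April 1981 has 30 days: 560 − 30 = 530 left.
May 1981 has 31 days: 530 − 31 = 499 left.
June 1981 has 30 days: 499 − 30 = 469 left.
July 1981 has 31 days: 469 − 31 = 438 left.
August 1981 has 31 days: 438 − 31 = 407 left.
September 1981 has 30 days: 407 − 30 = 377 left.
October 1981 has 31 days: 377 − 31 = 346 left.
November 1981 has 30 days: 346 − 30 = 316 left.
December 1981 has 31 days: 316 − 31 = 285 left.
January 1982 has 31 days: 285 − 31 = 254 left.
February 1982 has 28 days (1982 is not a leap year): 254 − 28 = 226 left.
March 1982 has 31 days: 226 − 31 = 195 left.
April 1982 has 30 days: 195 − 30 = 165 left.
May 1982 has 31 days: 165 − 31 = 134 left.
June 1982 has 30 days: 134 − 30 = 104 left.
July 1982 has 31 days: 104 − 31 = 73 left.
August 1982 has 31 days: 73 − 31 = 42 left.
September 1982 has 30 days: 42 − 30 = 12 left.
12 days into October 1982 → October 12, 1982.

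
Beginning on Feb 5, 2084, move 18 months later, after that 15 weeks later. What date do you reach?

November 18, 2085

Adding 18 months from February 5, 2084:
month 2 + 18 = 20, which is month 8 of year 2085 → August 2085.
Day 5 is valid in August, giving August 5, 2085.
Counting forward 15 weeks (= 105 days) from August 5, 2085:
August has 31 days, so 31 − 5 = 26 days remain after August 5, 2085; 105 − 26 = 79 left.
September 2085 has 30 days: 79 − 30 = 49 left.
October 2085 has 31 days: 49 − 31 = 18 left.
18 days into November 2085 → November 18, 2085.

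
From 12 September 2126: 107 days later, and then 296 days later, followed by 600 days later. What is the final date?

June 11, 2129

Adding 107 days from September 12, 2126:
September has 30 days, so 30 − 12 = 18 days remain after September 12, 2126; 107 − 18 = 89 left.
October 2126 has 31 days: 89 − 31 = 58 left.
November 2126 has 30 days: 58 − 30 = 28 left.
28 days into December 2126 → December 28, 2126.
Counting forward 296 days from December 28, 2126:
December has 31 days, so 31 − 28 = 3 days remain after December 28, 2126; 296 − 3 = 293 left.
January 2127 has 31 days: 293 − 31 = 262 left.
February 2127 has 28 days (2127 is not a leap year): 262 − 28 = 234 left.
March 2127 has 31 days: 234 − 31 = 203 left.
April 2127 has 30 days: 203 − 30 = 173 left.
May 2127 has 31 days: 173 − 31 = 142 left.
June 2127 has 30 days: 142 − 30 = 112 left.
July 2127 has 31 days: 112 − 31 = 81 left.
August 2127 has 31 days: 81 − 31 = 50 left.
September 2127 has 30 days: 50 − 30 = 20 left.
20 days into October 2127 → October 20, 2127.
Adding 600 days from October 20, 2127:
October has 31 days, so 31 − 20 = 11 days remain after October 20, 2127; 600 − 11 = 589 left.
November 2127 has 30 days: 589 − 30 = 559 left.
December 2127 has 31 days: 559 − 31 = 528 left.
January 2128 has 31 days: 528 − 31 = 497 left.
February 2128 has 29 days (2128 is a leap year): 497 − 29 = 468 left.
March 2128 has 31 days: 468 − 31 = 437 left.
April 2128 has 30 days: 437 − 30 = 407 left.
May 2128 has 31 days: 407 − 31 = 376 left.
June 2128 has 30 days: 376 − 30 = 346 left.
July 2128 has 31 days: 346 − 31 = 315 left.
August 2128 has 31 days: 315 − 31 = 284 left.
September 2128 has 30 days: 284 − 30 = 254 left.
October 2128 has 31 days: 254 − 31 = 223 left.
November 2128 has 30 days: 223 − 30 = 193 left.
December 2128 has 31 days: 193 − 31 = 162 left.
January 2129 has 31 days: 162 − 31 = 131 left.
February 2129 has 28 days (2129 is not a leap year): 131 − 28 = 103 left.
March 2129 has 31 days: 103 − 31 = 72 left.
April 2129 has 30 days: 72 − 30 = 42 left.
May 2129 has 31 days: 42 − 31 = 11 left.
11 days into June 2129 → June 11, 2129.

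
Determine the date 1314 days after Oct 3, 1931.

May 9, 1935

Adding 1314 days from October 3, 1931.
October has 31 days, so 31 − 3 = 28 days remain after October 3, 1931; 1314 − 28 = 1286 left.
November 1931 has 30 days: 1286 − 30 = 1256 left.
December 1931 has 31 days: 1256 − 31 = 1225 left.
January 1932 has 31 days: 1225 − 31 = 1194 left.
February 1932 has 29 days (1932 is a leap year): 1194 − 29 = 1165 left.
March 1932 has 31 days: 1165 − 31 = 1134 left.
April 1932 has 30 days: 1134 − 30 = 1104 left.
May 1932 has 31 days: 1104 − 31 = 1073 left.
June 1932 has 30 days: 1073 − 30 = 1043 left.
July 1932 has 31 days: 1043 − 31 = 1012 left.
August 1932 has 31 days: 1012 − 31 = 981 left.
September 1932 has 30 days: 981 − 30 = 951 left.
October 1932 has 31 days: 951 − 31 = 920 left.
November 1932 has 30 days: 920 − 30 = 890 left.
December 1932 has 31 days: 890 − 31 = 859 left.
January 1933 has 31 days: 859 − 31 = 828 left.
February 1933 has 28 days (1933 is not a leap year): 828 − 28 = 800 left.
March 1933 has 31 days: 800 − 31 = 769 left.
April 1933 has 30 days: 769 − 30 = 739 left.
May 1933 has 31 days: 739 − 31 = 708 left.
June 1933 has 30 days: 708 − 30 = 678 left.
July 1933 has 31 days: 678 − 31 = 647 left.
August 1933 has 31 days: 647 − 31 = 616 left.
September 1933 has 30 days: 616 − 30 = 586 left.
October 1933 has 31 days: 586 − 31 = 555 left.
November 1933 has 30 days: 555 − 30 = 525 left.
December 1933 has 31 days: 525 − 31 = 494 left.
January 1934 has 31 days: 494 − 31 = 463 left.
February 1934 has 28 days (1934 is not a leap year): 463 − 28 = 435 left.
March 1934 has 31 days: 435 − 31 = 404 left.
April 1934 has 30 days: 404 − 30 = 374 left.
May 1934 has 31 days: 374 − 31 = 343 left.
June 1934 has 30 days: 343 − 30 = 313 left.
July 1934 has 31 days: 313 − 31 = 282 left.
August 1934 has 31 days: 282 − 31 = 251 left.
September 1934 has 30 days: 251 − 30 = 221 left.
October 1934 has 31 days: 221 − 31 = 190 left.
November 1934 has 30 days: 190 − 30 = 160 left.
December 1934 has 31 days: 160 − 31 = 129 left.
January 1935 has 31 days: 129 − 31 = 98 left.
February 1935 has 28 days (1935 is not a leap year): 98 − 28 = 70 left.
March 1935 has 31 days: 70 − 31 = 39 left.
April 1935 has 30 days: 39 − 30 = 9 left.
9 days into May 1935 → May 9, 1935.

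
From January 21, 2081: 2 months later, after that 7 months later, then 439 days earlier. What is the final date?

Advancing 2 months from January 21, 2081:
month 1 + 2 = 3 → March 2081.
Day 21 is valid in March, giving March 21, 2081.
Advancing 7 months from March 21, 2081:
month 3 + 7 = 10 → October 2081.
Day 21 is valid in October, giving October 21, 2081.
Subtracting 439 days from October 21, 2081:
Going back 21 days from October 21, 2081 reaches the end of the previous month; 439 − 21 = 418 left.
September 2081 has 30 days: 418 − 30 = 388 left.
August 2081 has 31 days: 388 − 31 = 357 left.
July 2081 has 31 days: 357 − 31 = 326 left.
June 2081 has 30 days: 326 − 30 = 296 left.
May 2081 has 31 days: 296 − 31 = 265 left.
April 2081 has 30 days: 265 − 30 = 235 left.
March 2081 has 31 days: 235 − 31 = 204 left.
February 2081 has 28 days (2081 is not a leap year): 204 − 28 = 176 left.
January 2081 has 31 days: 176 − 31 = 145 left.
December 2080 has 31 days: 145 − 31 = 114 left.
November 2080 has 30 days: 114 − 30 = 84 left.
October 2080 has 31 days: 84 − 31 = 53 left.
September 2080 has 30 days: 53 − 30 = 23 left.
August 2080 has 31 days; 31 − 23 = 8 → August 8, 2080.

August 8, 2080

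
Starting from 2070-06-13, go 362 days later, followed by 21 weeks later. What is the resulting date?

November 4, 2071

Advancing 362 days from June 13, 2070:
June has 30 days, so 30 − 13 = 17 days remain after June 13, 2070; 362 − 17 = 345 left.
July 2070 has 31 days: 345 − 31 = 314 left.
August 2070 has 31 days: 314 − 31 = 283 left.
September 2070 has 30 days: 283 − 30 = 253 left.
October 2070 has 31 days: 253 − 31 = 222 left.
November 2070 has 30 days: 222 − 30 = 192 left.
December 2070 has 31 days: 192 − 31 = 161 left.
January 2071 has 31 days: 161 − 31 = 130 left.
February 2071 has 28 days (2071 is not a leap year): 130 − 28 = 102 left.
March 2071 has 31 days: 102 − 31 = 71 left.
April 2071 has 30 days: 71 − 30 = 41 left.
May 2071 has 31 days: 41 − 31 = 10 left.
10 days into June 2071 → June 10, 2071.
Advancing 21 weeks (= 147 days) from June 10, 2071:
June has 30 days, so 30 − 10 = 20 days remain after June 10, 2071; 147 − 20 = 127 left.
July 2071 has 31 days: 127 − 31 = 96 left.
August 2071 has 31 days: 96 − 31 = 65 left.
September 2071 has 30 days: 65 − 30 = 35 left.
October 2071 has 31 days: 35 − 31 = 4 left.
4 days into November 2071 → November 4, 2071.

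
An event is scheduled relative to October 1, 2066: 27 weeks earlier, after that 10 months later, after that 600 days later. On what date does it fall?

September 17, 2068

Going back 27 weeks (= 189 days) from October 1, 2066:
Going back 1 day from October 1, 2066 reaches the end of the previous month; 189 − 1 = 188 left.
September 2066 has 30 days: 188 − 30 = 158 left.
August 2066 has 31 days: 158 − 31 = 127 left.
July 2066 has 31 days: 127 − 31 = 96 left.
June 2066 has 30 days: 96 − 30 = 66 left.
May 2066 has 31 days: 66 − 31 = 35 left.
April 2066 has 30 days: 35 − 30 = 5 left.
March 2066 has 31 days; 31 − 5 = 26 → March 26, 2066.
Adding 10 months from March 26, 2066:
month 3 + 10 = 13, which is month 1 of year 2067 → January 2067.
Day 26 is valid in January, giving January 26, 2067.
Advancing 600 days from January 26, 2067:
January has 31 days, so 31 − 26 = 5 days remain after January 26, 2067; 600 − 5 = 595 left.
February 2067 has 28 days (2067 is not a leap year): 595 − 28 = 567 left.
March 2067 has 31 days: 567 − 31 = 536 left.
April 2067 has 30 days: 536 − 30 = 506 left.
May 2067 has 31 days: 506 − 31 = 475 left.
June 2067 has 30 days: 475 − 30 = 445 left.
July 2067 has 31 days: 445 − 31 = 414 left.
August 2067 has 31 days: 414 − 31 = 383 left.
September 2067 has 30 days: 383 − 30 = 353 left.
October 2067 has 31 days: 353 − 31 = 322 left.
November 2067 has 30 days: 322 − 30 = 292 left.
December 2067 has 31 days: 292 − 31 = 261 left.
January 2068 has 31 days: 261 − 31 = 230 left.
February 2068 has 29 days (2068 is a leap year): 230 − 29 = 201 left.
March 2068 has 31 days: 201 − 31 = 170 left.
April 2068 has 30 days: 170 − 30 = 140 left.
May 2068 has 31 days: 140 − 31 = 109 left.
June 2068 has 30 days: 109 − 30 = 79 left.
July 2068 has 31 days: 79 − 31 = 48 left.
August 2068 has 31 days: 48 − 31 = 17 left.
17 days into September 2068 → September 17, 2068.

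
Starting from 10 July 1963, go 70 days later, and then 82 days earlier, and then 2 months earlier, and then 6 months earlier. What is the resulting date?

October 28, 1962

Counting forward 70 days from July 10, 1963:
July has 31 days, so 31 − 10 = 21 days remain after July 10, 1963; 70 − 21 = 49 left.
August 1963 has 31 days: 49 − 31 = 18 left.
18 days into September 1963 → September 18, 1963.
Subtracting 82 days from September 18, 1963:
Going back 18 days from September 18, 1963 reaches the end of the previous month; 82 − 18 = 64 left.
August 1963 has 31 days: 64 − 31 = 33 left.
July 1963 has 31 days: 33 − 31 = 2 left.
June 1963 has 30 days; 30 − 2 = 28 → June 28, 1963.
Going back 2 months from June 28, 1963:
month 6 − 2 = 4 → April 1963.
Day 28 is valid in April, giving April 28, 1963.
Subtracting 6 months from April 28, 1963:
month 4 − 6 = -2, which is month 10 of year 1962 → October 1962.
Day 28 is valid in October, giving October 28, 1962.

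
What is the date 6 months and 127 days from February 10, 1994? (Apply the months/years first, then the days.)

Counting forward 6 months and 127 days from February 10, 1994: first the month/year part, then the days.
month 2 + 6 = 8 → August 1994.
Day 10 is valid in August, giving August 10, 1994.
Now add 127 days from August 10, 1994.
August has 31 days, so 31 − 10 = 21 days remain after August 10, 1994; 127 − 21 = 106 left.
September 1994 has 30 days: 106 − 30 = 76 left.
October 1994 has 31 days: 76 − 31 = 45 left.
November 1994 has 30 days: 45 − 30 = 15 left.
15 days into December 1994 → December 15, 1994.

December 15, 1994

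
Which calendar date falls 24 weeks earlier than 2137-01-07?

July 23, 2136

Going back 24 weeks = 168 days from January 7, 2137.
Going back 7 days from January 7, 2137 reaches the end of the previous month; 168 − 7 = 161 left.
December 2136 has 31 days: 161 − 31 = 130 left.
November 2136 has 30 days: 130 − 30 = 100 left.
October 2136 has 31 days: 100 − 31 = 69 left.
September 2136 has 30 days: 69 − 30 = 39 left.
August 2136 has 31 days: 39 − 31 = 8 left.
July 2136 has 31 days; 31 − 8 = 23 → July 23, 2136.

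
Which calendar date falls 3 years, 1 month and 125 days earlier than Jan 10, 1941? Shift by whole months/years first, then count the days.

Going back 3 years, 1 month and 125 days from January 10, 1941: first the month/year part, then the days.
-3 years → 1938; month 1 − 1 = 0, which is month 12 of year 1937 → December 1937.
Day 10 is valid in December, giving December 10, 1937.
Now subtract 125 days from December 10, 1937.
Going back 10 days from December 10, 1937 reaches the end of the previous month; 125 − 10 = 115 left.
November 1937 has 30 days: 115 − 30 = 85 left.
October 1937 has 31 days: 85 − 31 = 54 left.
September 1937 has 30 days: 54 − 30 = 24 left.
August 1937 has 31 days; 31 − 24 = 7 → August 7, 1937.

August 7, 1937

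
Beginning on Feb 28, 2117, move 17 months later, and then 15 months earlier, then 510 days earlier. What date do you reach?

December 5, 2115

Counting forward 17 months from February 28, 2117:
month 2 + 17 = 19, which is month 7 of year 2118 → July 2118.
Day 28 is valid in July, giving July 28, 2118.
Counting back 15 months from July 28, 2118:
month 7 − 15 = -8, which is month 4 of year 2117 → April 2117.
Day 28 is valid in April, giving April 28, 2117.
Going back 510 days from April 28, 2117:
Going back 28 days from April 28, 2117 reaches the end of the previous month; 510 − 28 = 482 left.
March 2117 has 31 days: 482 − 31 = 451 left.
February 2117 has 28 days (2117 is not a leap year): 451 − 28 = 423 left.
January 2117 has 31 days: 423 − 31 = 392 left.
December 2116 has 31 days: 392 − 31 = 361 left.
November 2116 has 30 days: 361 − 30 = 331 left.
October 2116 has 31 days: 331 − 31 = 300 left.
September 2116 has 30 days: 300 − 30 = 270 left.
August 2116 has 31 days: 270 − 31 = 239 left.
July 2116 has 31 days: 239 − 31 = 208 left.
June 2116 has 30 days: 208 − 30 = 178 left.
May 2116 has 31 days: 178 − 31 = 147 left.
April 2116 has 30 days: 147 − 30 = 117 left.
March 2116 has 31 days: 117 − 31 = 86 left.
February 2116 has 29 days (2116 is a leap year): 86 − 29 = 57 left.
January 2116 has 31 days: 57 − 31 = 26 left.
December 2115 has 31 days; 31 − 26 = 5 → December 5, 2115.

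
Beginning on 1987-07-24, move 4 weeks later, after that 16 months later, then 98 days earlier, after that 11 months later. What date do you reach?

August 14, 1989

Adding 4 weeks (= 28 days) from July 24, 1987:
July has 31 days, so 31 − 24 = 7 days remain after July 24, 1987; 28 − 7 = 21 left.
21 days into August 1987 → August 21, 1987.
Counting forward 16 months from August 21, 1987:
month 8 + 16 = 24, which is month 12 of year 1988 → December 1988.
Day 21 is valid in December, giving December 21, 1988.
Going back 98 days from December 21, 1988:
Going back 21 days from December 21, 1988 reaches the end of the previous month; 98 − 21 = 77 left.
November 1988 has 30 days: 77 − 30 = 47 left.
October 1988 has 31 days: 47 − 31 = 16 left.
September 1988 has 30 days; 30 − 16 = 14 → September 14, 1988.
Adding 11 months from September 14, 1988:
month 9 + 11 = 20, which is month 8 of year 1989 → August 1989.
Day 14 is valid in August, giving August 14, 1989.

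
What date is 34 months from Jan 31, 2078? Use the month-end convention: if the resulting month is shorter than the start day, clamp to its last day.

November 30, 2080

Counting forward 34 months from January 31, 2078.
month 1 + 34 = 35, which is month 11 of year 2080 → November 2080.
November 2080 has only 30 days and the start was day 31, so the date clamps to November 30, 2080.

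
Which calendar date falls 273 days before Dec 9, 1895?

March 11, 1895

Counting back 273 days from December 9, 1895.
Going back 9 days from December 9, 1895 reaches the end of the previous month; 273 − 9 = 264 left.
November 1895 has 30 days: 264 − 30 = 234 left.
October 1895 has 31 days: 234 − 31 = 203 left.
September 1895 has 30 days: 203 − 30 = 173 left.
August 1895 has 31 days: 173 − 31 = 142 left.
July 1895 has 31 days: 142 − 31 = 111 left.
June 1895 has 30 days: 111 − 30 = 81 left.
May 1895 has 31 days: 81 − 31 = 50 left.
April 1895 has 30 days: 50 − 30 = 20 left.
March 1895 has 31 days; 31 − 20 = 11 → March 11, 1895.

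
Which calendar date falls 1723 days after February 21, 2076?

Advancing 1723 days from February 21, 2076.
February has 29 days, so 29 − 21 = 8 days remain after February 21, 2076; 1723 − 8 = 1715 left.
March 2076 has 31 days: 1715 − 31 = 1684 left.
April 2076 has 30 days: 1684 − 30 = 1654 left.
May 2076 has 31 days: 1654 − 31 = 1623 left.
June 2076 has 30 days: 1623 − 30 = 1593 left.
July 2076 has 31 days: 1593 − 31 = 1562 left.
August 2076 has 31 days: 1562 − 31 = 1531 left.
September 2076 has 30 days: 1531 − 30 = 1501 left.
October 2076 has 31 days: 1501 − 31 = 1470 left.
November 2076 has 30 days: 1470 − 30 = 1440 left.
December 2076 has 31 days: 1440 − 31 = 1409 left.
January 2077 has 31 days: 1409 − 31 = 1378 left.
February 2077 has 28 days (2077 is not a leap year): 1378 − 28 = 1350 left.
March 2077 has 31 days: 1350 − 31 = 1319 left.
April 2077 has 30 days: 1319 − 30 = 1289 left.
May 2077 has 31 days: 1289 − 31 = 1258 left.
June 2077 has 30 days: 1258 − 30 = 1228 left.
July 2077 has 31 days: 1228 − 31 = 1197 left.
August 2077 has 31 days: 1197 − 31 = 1166 left.
September 2077 has 30 days: 1166 − 30 = 1136 left.
October 2077 has 31 days: 1136 − 31 = 1105 left.
November 2077 has 30 days: 1105 − 30 = 1075 left.
December 2077 has 31 days: 1075 − 31 = 1044 left.
January 2078 has 31 days: 1044 − 31 = 1013 left.
February 2078 has 28 days (2078 is not a leap year): 1013 − 28 = 985 left.
March 2078 has 31 days: 985 − 31 = 954 left.
April 2078 has 30 days: 954 − 30 = 924 left.
May 2078 has 31 days: 924 − 31 = 893 left.
June 2078 has 30 days: 893 − 30 = 863 left.
July 2078 has 31 days: 863 − 31 = 832 left.
August 2078 has 31 days: 832 − 31 = 801 left.
September 2078 has 30 days: 801 − 30 = 771 left.
October 2078 has 31 days: 771 − 31 = 740 left.
November 2078 has 30 days: 740 − 30 = 710 left.
December 2078 has 31 days: 710 − 31 = 679 left.
January 2079 has 31 days: 679 − 31 = 648 left.
February 2079 has 28 days (2079 is not a leap year): 648 − 28 = 620 left.
March 2079 has 31 days: 620 − 31 = 589 left.
April 2079 has 30 days: 589 − 30 = 559 left.
May 2079 has 31 days: 559 − 31 = 528 left.
June 2079 has 30 days: 528 − 30 = 498 left.
July 2079 has 31 days: 498 − 31 = 467 left.
August 2079 has 31 days: 467 − 31 = 436 left.
September 2079 has 30 days: 436 − 30 = 406 left.
October 2079 has 31 days: 406 − 31 = 375 left.
November 2079 has 30 days: 375 − 30 = 345 left.
December 2079 has 31 days: 345 − 31 = 314 left.
January 2080 has 31 days: 314 − 31 = 283 left.
February 2080 has 29 days (2080 is a leap year): 283 − 29 = 254 left.
March 2080 has 31 days: 254 − 31 = 223 left.
April 2080 has 30 days: 223 − 30 = 193 left.
May 2080 has 31 days: 193 − 31 = 162 left.
June 2080 has 30 days: 162 − 30 = 132 left.
July 2080 has 31 days: 132 − 31 = 101 left.
August 2080 has 31 days: 101 − 31 = 70 left.
September 2080 has 30 days: 70 − 30 = 40 left.
October 2080 has 31 days: 40 − 31 = 9 left.
9 days into November 2080 → November 9, 2080.

November 9, 2080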